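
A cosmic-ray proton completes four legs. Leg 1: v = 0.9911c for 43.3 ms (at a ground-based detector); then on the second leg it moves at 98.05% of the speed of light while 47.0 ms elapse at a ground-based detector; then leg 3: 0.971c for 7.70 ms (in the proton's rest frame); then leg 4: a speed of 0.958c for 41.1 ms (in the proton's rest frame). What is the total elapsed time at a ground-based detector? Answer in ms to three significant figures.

Leg 1: 43.3 ms is already measured at a ground-based detector.
Leg 2: 47.0 ms is already measured at a ground-based detector.
Leg 3: γ = 1/√(1 − 0.971²) = 1/√0.05716 = 4.183; Δt_3 = 4.183 × 7.70 = 32.21 ms.
Leg 4: γ = 1/√(1 − 0.958²) = 1/√0.08224 = 3.487; Δt_4 = 3.487 × 41.1 = 143.3 ms.
Total: 43.30 + 47.00 + 32.21 + 143.3 ms.

Δt = 266 ms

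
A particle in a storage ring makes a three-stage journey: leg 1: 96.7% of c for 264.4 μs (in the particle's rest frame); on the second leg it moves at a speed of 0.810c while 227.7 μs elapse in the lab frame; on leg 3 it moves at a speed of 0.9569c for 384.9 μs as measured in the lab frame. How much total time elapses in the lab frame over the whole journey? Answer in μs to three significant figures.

Leg 1: β = 0.967; γ = 1/√(1 − 0.967²) = 1/√0.06491 = 3.925; Δt_1 = 3.925 × 264.4 = 1038 μs.
Leg 2: 227.7 μs is already measured in the lab frame.
Leg 3: 384.9 μs is already measured in the lab frame.
Total: 1038 + 227.7 + 384.9 μs.

Δt = 1650 μs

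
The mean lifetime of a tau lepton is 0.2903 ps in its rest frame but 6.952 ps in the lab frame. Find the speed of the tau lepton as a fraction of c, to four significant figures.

β = 0.9991

γ = Δt/τ₀ = 6.952/0.2903 = 23.95
β = √(1 − 1/γ²) = √(1 − 0.001744) = √0.9983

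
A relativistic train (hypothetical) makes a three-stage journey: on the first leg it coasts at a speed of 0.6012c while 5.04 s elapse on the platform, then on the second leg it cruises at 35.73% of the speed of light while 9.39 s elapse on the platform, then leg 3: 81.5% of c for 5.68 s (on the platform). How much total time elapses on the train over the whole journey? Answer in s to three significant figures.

τ = 16.1 s

Leg 1: γ = 1/√(1 − 0.6012²) = 1/√0.6386 = 1.251; τ_1 = 5.04/1.251 = 4.027 s.
Leg 2: β = 0.3573; γ = 1/√(1 − 0.3573²) = 1/√0.8723 = 1.071; τ_2 = 9.39/1.071 = 8.770 s.
Leg 3: β = 0.815; γ = 1/√(1 − 0.815²) = 1/√0.3358 = 1.726; τ_3 = 5.68/1.726 = 3.291 s.
Total: 4.027 + 8.770 + 3.291 s.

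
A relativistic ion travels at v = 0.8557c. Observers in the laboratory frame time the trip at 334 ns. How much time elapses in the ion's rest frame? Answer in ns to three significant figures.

γ = 1/√(1 − 0.8557²) = 1/√0.2678 = 1.932
The interval measured in the laboratory frame is the dilated one; the clock in the ion's rest frame measures the proper time τ = Δt/γ = 334/1.932 ns.

τ = 173 ns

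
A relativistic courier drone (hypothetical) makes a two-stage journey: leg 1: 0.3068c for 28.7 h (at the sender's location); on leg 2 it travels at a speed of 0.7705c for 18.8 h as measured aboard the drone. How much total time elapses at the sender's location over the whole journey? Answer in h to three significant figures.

Leg 1: 28.7 h is already measured at the sender's location.
Leg 2: γ = 1/√(1 − 0.7705²) = 1/√0.4063 = 1.569; Δt_2 = 1.569 × 18.8 = 29.49 h.
Total: 28.70 + 29.49 h.

Δt = 58.2 h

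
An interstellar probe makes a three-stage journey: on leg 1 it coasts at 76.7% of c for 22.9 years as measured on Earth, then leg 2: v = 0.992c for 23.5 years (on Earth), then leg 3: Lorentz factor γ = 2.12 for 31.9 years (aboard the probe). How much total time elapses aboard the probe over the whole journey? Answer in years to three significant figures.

Leg 1: β = 0.767; γ = 1/√(1 − 0.767²) = 1/√0.4117 = 1.558; τ_1 = 22.9/1.558 = 14.69 years.
Leg 2: γ = 1/√(1 − 0.992²) = 1/√0.01594 = 7.922; τ_2 = 23.5/7.922 = 2.967 years.
Leg 3: 31.9 years is already measured aboard the probe.
Total: 14.69 + 2.967 + 31.90 years.

τ = 49.6 years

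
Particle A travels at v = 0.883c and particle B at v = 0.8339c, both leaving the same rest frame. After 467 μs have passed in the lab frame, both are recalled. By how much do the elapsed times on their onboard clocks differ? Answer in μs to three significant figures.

A: γ = 1/√(1 − 0.883²) = 1/√0.2203 = 2.131; τ_A = 467/2.131 = 219.2 μs.
B: γ = 1/√(1 − 0.8339²) = 1/√0.3046 = 1.812; τ_B = 467/1.812 = 257.7 μs.

|τ_A − τ_B| = 38.5 μs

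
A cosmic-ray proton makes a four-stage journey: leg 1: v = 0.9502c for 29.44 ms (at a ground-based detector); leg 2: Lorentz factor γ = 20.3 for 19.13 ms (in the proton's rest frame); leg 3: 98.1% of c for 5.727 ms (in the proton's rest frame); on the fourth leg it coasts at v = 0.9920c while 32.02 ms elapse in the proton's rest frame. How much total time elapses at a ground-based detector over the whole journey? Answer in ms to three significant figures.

Leg 1: 29.44 ms is already measured at a ground-based detector.
Leg 2: γ = 20.3; Δt_2 = 20.30 × 19.13 = 388.3 ms.
Leg 3: β = 0.981; γ = 1/√(1 − 0.981²) = 1/√0.03764 = 5.154; Δt_3 = 5.154 × 5.727 = 29.52 ms.
Leg 4: γ = 1/√(1 − 0.9920²) = 1/√0.01594 = 7.922; Δt_4 = 7.922 × 32.02 = 253.6 ms.
Total: 29.44 + 388.3 + 29.52 + 253.6 ms.

Δt = 701 ms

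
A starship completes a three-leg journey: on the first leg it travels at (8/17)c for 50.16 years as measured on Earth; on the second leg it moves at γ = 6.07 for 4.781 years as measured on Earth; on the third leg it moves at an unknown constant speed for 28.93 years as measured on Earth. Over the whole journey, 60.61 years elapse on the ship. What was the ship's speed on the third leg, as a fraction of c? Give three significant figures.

Leg 1: γ = 1/√(1 − (8/17)²) = 17/15 ≈ 1.133; τ_1 = 50.16/1.133 = 44.26 years.
Leg 2: γ = 6.07; τ_2 = 4.781/6.070 = 0.7876 years.
Leg 3: speed unknown; τ_3 = 28.93/γ_3.
Total proper time: 44.26 + 0.7876 + τ_3 = 60.61, so τ_3 = 60.61 − 45.05 = 15.56 years.
γ_3 = 28.93/15.56 = 1.859; β = √(1 − 1/γ²) = √0.7106.

β = 0.843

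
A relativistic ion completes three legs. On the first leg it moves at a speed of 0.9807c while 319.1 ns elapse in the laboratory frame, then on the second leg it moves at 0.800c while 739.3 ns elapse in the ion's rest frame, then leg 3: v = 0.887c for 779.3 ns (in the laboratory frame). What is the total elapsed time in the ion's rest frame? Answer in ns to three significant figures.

τ = 1160 ns

Leg 1: γ = 1/√(1 − 0.9807²) = 1/√0.03823 = 5.115; τ_1 = 319.1/5.115 = 62.39 ns.
Leg 2: 739.3 ns is already measured in the ion's rest frame.
Leg 3: γ = 1/√(1 − 0.887²) = 1/√0.2132 = 2.166; τ_3 = 779.3/2.166 = 359.9 ns.
Total: 62.39 + 739.3 + 359.9 ns.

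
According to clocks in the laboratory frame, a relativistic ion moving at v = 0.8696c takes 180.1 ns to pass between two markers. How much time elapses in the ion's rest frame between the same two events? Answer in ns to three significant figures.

τ = 88.9 ns

γ = 1/√(1 − 0.8696²) = 1/√0.2438 = 2.025
The interval measured in the laboratory frame is the dilated one; the clock in the ion's rest frame measures the proper time τ = Δt/γ = 180.1/2.025 ns.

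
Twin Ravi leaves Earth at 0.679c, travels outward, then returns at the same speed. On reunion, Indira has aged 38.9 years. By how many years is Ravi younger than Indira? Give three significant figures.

Δt − τ = 10.3 years

γ = 1/√(1 − 0.679²) = 1/√0.5390 = 1.362
Ravi's elapsed proper time: τ = 38.9/1.362 = 28.56 years.
Age gap = Δt − τ = 38.9 − 28.56 years.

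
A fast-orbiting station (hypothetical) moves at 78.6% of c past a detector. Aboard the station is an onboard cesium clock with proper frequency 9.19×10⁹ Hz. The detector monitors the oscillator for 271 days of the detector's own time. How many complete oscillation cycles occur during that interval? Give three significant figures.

N = 1.33×10¹⁷

β = 0.786; γ = 1/√(1 − 0.786²) = 1/√0.3822 = 1.618
During 271 days of lab time, the oscillator's proper time advances by τ = Δt/γ = 271/1.618 = 167.5 days = 1.448×10⁷ s.
N = f × τ = 9.19×10⁹ × 1.448×10⁷ = 1.330×10¹⁷.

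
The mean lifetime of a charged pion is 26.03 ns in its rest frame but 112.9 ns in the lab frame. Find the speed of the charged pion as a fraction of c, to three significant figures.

γ = Δt/τ₀ = 112.9/26.03 = 4.337
β = √(1 − 1/γ²) = √(1 − 0.05316) = √0.9468

v = 0.973c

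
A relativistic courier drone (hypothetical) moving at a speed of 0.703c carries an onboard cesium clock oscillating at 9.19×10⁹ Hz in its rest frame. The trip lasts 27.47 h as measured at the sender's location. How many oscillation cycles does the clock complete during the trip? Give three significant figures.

N = 6.46×10¹⁴

γ = 1/√(1 − 0.703²) = 1/√0.5058 = 1.406
The oscillator's own cycle count is N = f × τ where τ is the proper time aboard the drone. τ = Δt/γ = 27.47/1.406 = 19.54 h = 7.033×10⁴ s.
N = 9.19×10⁹ × 7.033×10⁴ = 6.463×10¹⁴.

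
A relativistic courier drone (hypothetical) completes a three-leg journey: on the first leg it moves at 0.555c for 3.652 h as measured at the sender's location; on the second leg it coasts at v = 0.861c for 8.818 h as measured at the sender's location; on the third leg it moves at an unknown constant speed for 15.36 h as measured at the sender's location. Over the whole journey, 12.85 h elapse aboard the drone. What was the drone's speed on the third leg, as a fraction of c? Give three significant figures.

Leg 1: γ = 1/√(1 − 0.555²) = 1/√0.6920 = 1.202; τ_1 = 3.652/1.202 = 3.038 h.
Leg 2: γ = 1/√(1 − 0.861²) = 1/√0.2587 = 1.966; τ_2 = 8.818/1.966 = 4.485 h.
Leg 3: speed unknown; τ_3 = 15.36/γ_3.
Total proper time: 3.038 + 4.485 + τ_3 = 12.85, so τ_3 = 12.85 − 7.523 = 5.327 h.
γ_3 = 15.36/5.327 = 2.883; β = √(1 − 1/γ²) = √0.8797.

β = 0.938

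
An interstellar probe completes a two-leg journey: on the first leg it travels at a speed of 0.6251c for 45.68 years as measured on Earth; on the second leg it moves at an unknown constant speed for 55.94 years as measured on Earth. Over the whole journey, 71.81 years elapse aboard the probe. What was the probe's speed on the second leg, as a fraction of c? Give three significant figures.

β = 0.763

Leg 1: γ = 1/√(1 − 0.6251²) = 1/√0.6092 = 1.281; τ_1 = 45.68/1.281 = 35.66 years.
Leg 2: speed unknown; τ_2 = 55.94/γ_2.
Total proper time: 35.66 + τ_2 = 71.81, so τ_2 = 71.81 − 35.66 = 36.15 years.
γ_2 = 55.94/36.15 = 1.547; β = √(1 − 1/γ²) = √0.5823.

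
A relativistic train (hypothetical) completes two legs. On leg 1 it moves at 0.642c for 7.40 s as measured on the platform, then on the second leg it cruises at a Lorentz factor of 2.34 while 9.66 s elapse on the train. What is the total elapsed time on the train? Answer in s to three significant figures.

τ = 15.3 s

Leg 1: γ = 1/√(1 − 0.642²) = 1/√0.5878 = 1.304; τ_1 = 7.40/1.304 = 5.674 s.
Leg 2: 9.66 s is already measured on the train.
Total: 5.674 + 9.660 s.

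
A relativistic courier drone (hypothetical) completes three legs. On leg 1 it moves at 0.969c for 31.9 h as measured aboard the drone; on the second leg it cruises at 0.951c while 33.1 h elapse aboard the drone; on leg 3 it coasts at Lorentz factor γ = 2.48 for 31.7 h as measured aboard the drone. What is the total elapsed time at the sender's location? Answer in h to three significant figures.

Leg 1: γ = 1/√(1 − 0.969²) = 1/√0.06104 = 4.048; Δt_1 = 4.048 × 31.9 = 129.1 h.
Leg 2: γ = 1/√(1 − 0.951²) = 1/√0.09560 = 3.234; Δt_2 = 3.234 × 33.1 = 107.1 h.
Leg 3: γ = 2.48; Δt_3 = 2.480 × 31.7 = 78.62 h.
Total: 129.1 + 107.1 + 78.62 h.

Δt = 315 h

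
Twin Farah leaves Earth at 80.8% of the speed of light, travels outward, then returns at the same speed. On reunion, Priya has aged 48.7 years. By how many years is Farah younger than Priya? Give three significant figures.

Δt − τ = 20.0 years

β = 0.808; γ = 1/√(1 − 0.808²) = 1/√0.3471 = 1.697
Farah's elapsed proper time: τ = 48.7/1.697 = 28.69 years.
Age gap = Δt − τ = 48.7 − 28.69 years.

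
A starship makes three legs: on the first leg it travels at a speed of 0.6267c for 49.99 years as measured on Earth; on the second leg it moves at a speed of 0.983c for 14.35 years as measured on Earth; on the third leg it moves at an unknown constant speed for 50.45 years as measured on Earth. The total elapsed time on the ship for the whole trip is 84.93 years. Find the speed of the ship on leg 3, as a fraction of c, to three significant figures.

β = 0.512

Leg 1: γ = 1/√(1 − 0.6267²) = 1/√0.6072 = 1.283; τ_1 = 49.99/1.283 = 38.96 years.
Leg 2: γ = 1/√(1 − 0.983²) = 1/√0.03371 = 5.446; τ_2 = 14.35/5.446 = 2.635 years.
Leg 3: speed unknown; τ_3 = 50.45/γ_3.
Total proper time: 38.96 + 2.635 + τ_3 = 84.93, so τ_3 = 84.93 − 41.59 = 43.34 years.
γ_3 = 50.45/43.34 = 1.164; β = √(1 − 1/γ²) = √0.2620.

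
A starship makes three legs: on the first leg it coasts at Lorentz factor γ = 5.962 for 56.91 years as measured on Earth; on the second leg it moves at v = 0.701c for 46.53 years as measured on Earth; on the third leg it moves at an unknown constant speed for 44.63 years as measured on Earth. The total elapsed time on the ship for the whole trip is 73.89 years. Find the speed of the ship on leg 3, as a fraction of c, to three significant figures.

β = 0.716

Leg 1: γ = 5.962; τ_1 = 56.91/5.962 = 9.545 years.
Leg 2: γ = 1/√(1 − 0.701²) = 1/√0.5086 = 1.402; τ_2 = 46.53/1.402 = 33.18 years.
Leg 3: speed unknown; τ_3 = 44.63/γ_3.
Total proper time: 9.545 + 33.18 + τ_3 = 73.89, so τ_3 = 73.89 − 42.73 = 31.16 years.
γ_3 = 44.63/31.16 = 1.432; β = √(1 − 1/γ²) = √0.5125.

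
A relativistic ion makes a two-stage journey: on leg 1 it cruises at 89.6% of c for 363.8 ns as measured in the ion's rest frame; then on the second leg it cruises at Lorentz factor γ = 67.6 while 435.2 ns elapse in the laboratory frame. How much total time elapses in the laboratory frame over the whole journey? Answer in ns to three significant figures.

Leg 1: β = 0.896; γ = 1/√(1 − 0.896²) = 1/√0.1972 = 2.252; Δt_1 = 2.252 × 363.8 = 819.3 ns.
Leg 2: 435.2 ns is already measured in the laboratory frame.
Total: 819.3 + 435.2 ns.

Δt = 1250 ns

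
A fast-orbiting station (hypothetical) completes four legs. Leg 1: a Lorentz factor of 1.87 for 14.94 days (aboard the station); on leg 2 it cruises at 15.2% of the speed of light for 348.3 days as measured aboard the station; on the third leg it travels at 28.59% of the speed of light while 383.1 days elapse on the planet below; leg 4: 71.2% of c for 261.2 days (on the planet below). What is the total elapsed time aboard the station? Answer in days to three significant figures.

Leg 1: 14.94 days is already measured aboard the station.
Leg 2: 348.3 days is already measured aboard the station.
Leg 3: β = 0.2859; γ = 1/√(1 − 0.2859²) = 1/√0.9183 = 1.044; τ_3 = 383.1/1.044 = 367.1 days.
Leg 4: β = 0.712; γ = 1/√(1 − 0.712²) = 1/√0.4931 = 1.424; τ_4 = 261.2/1.424 = 183.4 days.
Total: 14.94 + 348.3 + 367.1 + 183.4 days.

τ = 914 days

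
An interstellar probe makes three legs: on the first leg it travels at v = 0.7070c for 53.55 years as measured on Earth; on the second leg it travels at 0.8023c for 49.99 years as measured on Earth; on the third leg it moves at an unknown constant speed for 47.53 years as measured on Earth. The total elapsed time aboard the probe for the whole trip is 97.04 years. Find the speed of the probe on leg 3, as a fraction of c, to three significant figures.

Leg 1: γ = 1/√(1 − 0.7070²) = 1/√0.5002 = 1.414; τ_1 = 53.55/1.414 = 37.87 years.
Leg 2: γ = 1/√(1 − 0.8023²) = 1/√0.3563 = 1.675; τ_2 = 49.99/1.675 = 29.84 years.
Leg 3: speed unknown; τ_3 = 47.53/γ_3.
Total proper time: 37.87 + 29.84 + τ_3 = 97.04, so τ_3 = 97.04 − 67.71 = 29.33 years.
γ_3 = 47.53/29.33 = 1.621; β = √(1 − 1/γ²) = √0.6192.

β = 0.787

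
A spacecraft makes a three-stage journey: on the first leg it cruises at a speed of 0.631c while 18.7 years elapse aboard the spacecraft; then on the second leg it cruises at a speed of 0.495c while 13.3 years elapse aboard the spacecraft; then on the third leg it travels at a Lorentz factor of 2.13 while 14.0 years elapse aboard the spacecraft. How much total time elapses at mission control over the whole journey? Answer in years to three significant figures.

Leg 1: γ = 1/√(1 − 0.631²) = 1/√0.6018 = 1.289; Δt_1 = 1.289 × 18.7 = 24.10 years.
Leg 2: γ = 1/√(1 − 0.495²) = 1/√0.7550 = 1.151; Δt_2 = 1.151 × 13.3 = 15.31 years.
Leg 3: γ = 2.13; Δt_3 = 2.130 × 14.0 = 29.82 years.
Total: 24.10 + 15.31 + 29.82 years.

Δt = 69.2 years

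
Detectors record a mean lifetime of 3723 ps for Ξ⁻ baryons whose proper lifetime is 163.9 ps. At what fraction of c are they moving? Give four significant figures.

γ = Δt/τ₀ = 3723/163.9 = 22.72
β = √(1 − 1/γ²) = √(1 − 0.001938) = √0.9981

v = 0.9990c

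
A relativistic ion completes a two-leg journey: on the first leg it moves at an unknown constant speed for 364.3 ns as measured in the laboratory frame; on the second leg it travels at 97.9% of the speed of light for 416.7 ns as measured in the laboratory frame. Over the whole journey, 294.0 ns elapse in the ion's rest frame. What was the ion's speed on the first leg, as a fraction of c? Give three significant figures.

Leg 1: speed unknown; τ_1 = 364.3/γ_1.
Leg 2: β = 0.979; γ = 1/√(1 − 0.979²) = 1/√0.04156 = 4.905; τ_2 = 416.7/4.905 = 84.95 ns.
Total proper time: τ_1 + 84.95 = 294.0, so τ_1 = 294.0 − 84.95 = 209.1 ns.
γ_1 = 364.3/209.1 = 1.743; β = √(1 − 1/γ²) = √0.6707.

β = 0.819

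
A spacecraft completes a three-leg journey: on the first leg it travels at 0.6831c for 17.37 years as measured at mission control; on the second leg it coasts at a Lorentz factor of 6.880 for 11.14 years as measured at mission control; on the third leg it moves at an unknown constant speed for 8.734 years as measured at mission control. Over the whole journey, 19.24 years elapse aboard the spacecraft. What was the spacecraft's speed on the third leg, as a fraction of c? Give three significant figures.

Leg 1: γ = 1/√(1 − 0.6831²) = 1/√0.5334 = 1.369; τ_1 = 17.37/1.369 = 12.69 years.
Leg 2: γ = 6.880; τ_2 = 11.14/6.880 = 1.619 years.
Leg 3: speed unknown; τ_3 = 8.734/γ_3.
Total proper time: 12.69 + 1.619 + τ_3 = 19.24, so τ_3 = 19.24 − 14.30 = 4.935 years.
γ_3 = 8.734/4.935 = 1.770; β = √(1 − 1/γ²) = √0.6807.

β = 0.825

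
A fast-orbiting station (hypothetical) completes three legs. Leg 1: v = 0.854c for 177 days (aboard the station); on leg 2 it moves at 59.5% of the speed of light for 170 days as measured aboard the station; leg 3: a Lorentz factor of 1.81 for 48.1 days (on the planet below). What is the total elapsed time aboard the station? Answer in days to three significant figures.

τ = 374 days

Leg 1: 177 days is already measured aboard the station.
Leg 2: 170 days is already measured aboard the station.
Leg 3: γ = 1.81; τ_3 = 48.1/1.810 = 26.57 days.
Total: 177.0 + 170.0 + 26.57 days.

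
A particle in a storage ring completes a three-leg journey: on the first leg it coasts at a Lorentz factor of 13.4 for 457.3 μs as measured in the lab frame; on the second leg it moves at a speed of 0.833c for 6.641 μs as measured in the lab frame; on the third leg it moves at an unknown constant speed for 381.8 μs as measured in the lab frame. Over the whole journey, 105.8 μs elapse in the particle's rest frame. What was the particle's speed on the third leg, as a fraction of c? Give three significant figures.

Leg 1: γ = 13.4; τ_1 = 457.3/13.40 = 34.13 μs.
Leg 2: γ = 1/√(1 − 0.833²) = 1/√0.3061 = 1.807; τ_2 = 6.641/1.807 = 3.674 μs.
Leg 3: speed unknown; τ_3 = 381.8/γ_3.
Total proper time: 34.13 + 3.674 + τ_3 = 105.8, so τ_3 = 105.8 − 37.80 = 68.00 μs.
γ_3 = 381.8/68.00 = 5.615; β = √(1 − 1/γ²) = √0.9683.

β = 0.984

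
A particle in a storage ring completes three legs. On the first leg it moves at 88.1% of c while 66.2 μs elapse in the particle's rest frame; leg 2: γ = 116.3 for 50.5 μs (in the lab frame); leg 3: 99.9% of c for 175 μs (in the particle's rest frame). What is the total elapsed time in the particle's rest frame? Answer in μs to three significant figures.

τ = 242 μs

Leg 1: 66.2 μs is already measured in the particle's rest frame.
Leg 2: γ = 116.3; τ_2 = 50.5/116.3 = 0.4342 μs.
Leg 3: 175 μs is already measured in the particle's rest frame.
Total: 66.20 + 0.4342 + 175.0 μs.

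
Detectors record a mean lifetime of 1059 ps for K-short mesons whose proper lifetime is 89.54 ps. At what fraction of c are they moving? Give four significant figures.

γ = Δt/τ₀ = 1059/89.54 = 11.83
β = √(1 − 1/γ²) = √(1 − 0.007149) = √0.9929

β = 0.9964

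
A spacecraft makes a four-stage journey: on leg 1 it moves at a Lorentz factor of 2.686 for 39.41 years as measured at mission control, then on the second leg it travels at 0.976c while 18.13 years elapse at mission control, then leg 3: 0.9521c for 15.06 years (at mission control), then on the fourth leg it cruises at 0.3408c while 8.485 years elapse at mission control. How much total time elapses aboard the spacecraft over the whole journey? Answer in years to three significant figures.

τ = 31.2 years

Leg 1: γ = 2.686; τ_1 = 39.41/2.686 = 14.67 years.
Leg 2: γ = 1/√(1 − 0.976²) = 1/√0.04742 = 4.592; τ_2 = 18.13/4.592 = 3.948 years.
Leg 3: γ = 1/√(1 − 0.9521²) = 1/√0.09351 = 3.270; τ_3 = 15.06/3.270 = 4.605 years.
Leg 4: γ = 1/√(1 − 0.3408²) = 1/√0.8839 = 1.064; τ_4 = 8.485/1.064 = 7.977 years.
Total: 14.67 + 3.948 + 4.605 + 7.977 years.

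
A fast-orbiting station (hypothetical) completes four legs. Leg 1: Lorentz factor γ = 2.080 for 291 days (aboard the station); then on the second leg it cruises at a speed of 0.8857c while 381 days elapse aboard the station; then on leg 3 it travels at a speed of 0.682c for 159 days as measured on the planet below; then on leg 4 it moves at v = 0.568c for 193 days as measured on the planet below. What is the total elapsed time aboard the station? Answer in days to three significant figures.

Leg 1: 291 days is already measured aboard the station.
Leg 2: 381 days is already measured aboard the station.
Leg 3: γ = 1/√(1 − 0.682²) = 1/√0.5349 = 1.367; τ_3 = 159/1.367 = 116.3 days.
Leg 4: γ = 1/√(1 − 0.568²) = 1/√0.6774 = 1.215; τ_4 = 193/1.215 = 158.8 days.
Total: 291.0 + 381.0 + 116.3 + 158.8 days.

τ = 947 days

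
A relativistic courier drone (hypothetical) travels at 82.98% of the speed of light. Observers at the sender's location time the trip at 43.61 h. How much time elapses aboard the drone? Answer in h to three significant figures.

β = 0.8298; γ = 1/√(1 − 0.8298²) = 1/√0.3114 = 1.792
The interval measured at the sender's location is the dilated one; the clock aboard the drone measures the proper time τ = Δt/γ = 43.61/1.792 h.

τ = 24.3 h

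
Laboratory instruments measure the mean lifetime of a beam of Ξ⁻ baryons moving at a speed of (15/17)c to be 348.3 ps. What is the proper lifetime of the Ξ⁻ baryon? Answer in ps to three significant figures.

τ₀ = 164 ps

γ = 1/√(1 − (15/17)²) = 17/8 = 2.125
The lab-frame lifetime is the dilated interval; the proper lifetime is τ₀ = Δt/γ = 348.3/2.125 ps.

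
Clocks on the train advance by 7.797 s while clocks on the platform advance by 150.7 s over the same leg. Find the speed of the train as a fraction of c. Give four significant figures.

β = 0.9987

The proper time is measured on the train (both events occur at the train's location); Δt is measured on the platform. γ = Δt/τ = 150.7/7.797 = 19.33.
β = √(1 − 1/γ²) = √(1 − 0.002677) = √0.9973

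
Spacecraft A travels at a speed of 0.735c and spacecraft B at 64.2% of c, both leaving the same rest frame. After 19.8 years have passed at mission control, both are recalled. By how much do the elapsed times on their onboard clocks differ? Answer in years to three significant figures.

A: γ = 1/√(1 − 0.735²) = 1/√0.4598 = 1.475; τ_A = 19.8/1.475 = 13.43 years.
B: β = 0.642; γ = 1/√(1 − 0.642²) = 1/√0.5878 = 1.304; τ_B = 19.8/1.304 = 15.18 years.

|τ_A − τ_B| = 1.76 years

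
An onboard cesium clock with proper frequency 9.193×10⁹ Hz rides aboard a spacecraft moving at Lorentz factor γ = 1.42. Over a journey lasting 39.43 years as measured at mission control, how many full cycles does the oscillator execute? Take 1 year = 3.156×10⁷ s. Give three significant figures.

γ = 1.42
The oscillator's own cycle count is N = f × τ where τ is the proper time aboard the spacecraft. τ = Δt/γ = 39.43/1.420 = 27.77 years = 8.763×10⁸ s.
N = 9.193×10⁹ × 8.763×10⁸ = 8.056×10¹⁸.

N = 8.06×10¹⁸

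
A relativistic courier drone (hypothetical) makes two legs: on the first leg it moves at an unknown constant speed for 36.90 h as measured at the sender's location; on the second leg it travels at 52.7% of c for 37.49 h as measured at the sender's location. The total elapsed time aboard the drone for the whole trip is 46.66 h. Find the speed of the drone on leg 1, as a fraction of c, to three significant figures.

β = 0.916

Leg 1: speed unknown; τ_1 = 36.90/γ_1.
Leg 2: β = 0.527; γ = 1/√(1 − 0.527²) = 1/√0.7223 = 1.177; τ_2 = 37.49/1.177 = 31.86 h.
Total proper time: τ_1 + 31.86 = 46.66, so τ_1 = 46.66 − 31.86 = 14.80 h.
γ_1 = 36.90/14.80 = 2.493; β = √(1 − 1/γ²) = √0.8392.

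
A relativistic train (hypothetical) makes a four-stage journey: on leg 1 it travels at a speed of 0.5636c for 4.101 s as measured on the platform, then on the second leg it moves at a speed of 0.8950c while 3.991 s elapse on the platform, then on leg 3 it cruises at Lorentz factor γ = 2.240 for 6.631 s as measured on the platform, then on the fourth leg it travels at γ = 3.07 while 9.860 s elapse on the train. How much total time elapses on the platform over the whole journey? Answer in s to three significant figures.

Δt = 45.0 s

Leg 1: 4.101 s is already measured on the platform.
Leg 2: 3.991 s is already measured on the platform.
Leg 3: 6.631 s is already measured on the platform.
Leg 4: γ = 3.07; Δt_4 = 3.070 × 9.860 = 30.27 s.
Total: 4.101 + 3.991 + 6.631 + 30.27 s.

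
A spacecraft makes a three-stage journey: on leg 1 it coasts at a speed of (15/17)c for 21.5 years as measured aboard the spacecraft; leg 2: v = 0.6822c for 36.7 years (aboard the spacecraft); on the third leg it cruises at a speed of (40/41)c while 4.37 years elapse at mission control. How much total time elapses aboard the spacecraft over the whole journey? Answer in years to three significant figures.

τ = 59.2 years

Leg 1: 21.5 years is already measured aboard the spacecraft.
Leg 2: 36.7 years is already measured aboard the spacecraft.
Leg 3: γ = 1/√(1 − (40/41)²) = 41/9 ≈ 4.556; τ_3 = 4.37/4.556 = 0.9593 years.
Total: 21.50 + 36.70 + 0.9593 years.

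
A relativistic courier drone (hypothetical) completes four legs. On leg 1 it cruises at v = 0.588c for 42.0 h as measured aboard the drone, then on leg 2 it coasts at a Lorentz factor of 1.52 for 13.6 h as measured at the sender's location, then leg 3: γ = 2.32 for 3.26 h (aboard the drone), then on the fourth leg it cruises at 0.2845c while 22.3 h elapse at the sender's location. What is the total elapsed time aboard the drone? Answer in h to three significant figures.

τ = 75.6 h

Leg 1: 42.0 h is already measured aboard the drone.
Leg 2: γ = 1.52; τ_2 = 13.6/1.520 = 8.947 h.
Leg 3: 3.26 h is already measured aboard the drone.
Leg 4: γ = 1/√(1 − 0.2845²) = 1/√0.9191 = 1.043; τ_4 = 22.3/1.043 = 21.38 h.
Total: 42.00 + 8.947 + 3.260 + 21.38 h.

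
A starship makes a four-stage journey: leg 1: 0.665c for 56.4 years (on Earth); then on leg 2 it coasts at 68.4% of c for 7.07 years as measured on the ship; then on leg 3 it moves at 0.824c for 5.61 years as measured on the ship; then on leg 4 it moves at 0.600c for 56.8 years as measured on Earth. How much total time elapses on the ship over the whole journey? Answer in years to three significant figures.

Leg 1: γ = 1/√(1 − 0.665²) = 1/√0.5578 = 1.339; τ_1 = 56.4/1.339 = 42.12 years.
Leg 2: 7.07 years is already measured on the ship.
Leg 3: 5.61 years is already measured on the ship.
Leg 4: γ = 1/√(1 − 0.600²) = 5/4 = 1.250; τ_4 = 56.8/1.250 = 45.44 years.
Total: 42.12 + 7.070 + 5.610 + 45.44 years.

τ = 100 years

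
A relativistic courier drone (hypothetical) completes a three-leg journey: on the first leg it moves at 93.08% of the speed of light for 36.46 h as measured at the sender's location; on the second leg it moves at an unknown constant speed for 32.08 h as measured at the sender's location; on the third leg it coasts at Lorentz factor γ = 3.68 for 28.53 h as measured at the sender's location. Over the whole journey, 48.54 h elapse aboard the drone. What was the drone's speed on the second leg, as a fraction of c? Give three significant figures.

β = 0.517

Leg 1: β = 0.9308; γ = 1/√(1 − 0.9308²) = 1/√0.1336 = 2.736; τ_1 = 36.46/2.736 = 13.33 h.
Leg 2: speed unknown; τ_2 = 32.08/γ_2.
Leg 3: γ = 3.68; τ_3 = 28.53/3.680 = 7.753 h.
Total proper time: 13.33 + τ_2 + 7.753 = 48.54, so τ_2 = 48.54 − 21.08 = 27.46 h.
γ_2 = 32.08/27.46 = 1.168; β = √(1 − 1/γ²) = √0.2673.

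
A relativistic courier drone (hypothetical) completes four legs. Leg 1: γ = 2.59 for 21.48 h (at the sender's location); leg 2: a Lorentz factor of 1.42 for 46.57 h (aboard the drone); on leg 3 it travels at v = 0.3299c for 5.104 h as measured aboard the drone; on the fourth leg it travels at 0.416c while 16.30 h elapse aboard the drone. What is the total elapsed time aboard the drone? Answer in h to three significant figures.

τ = 76.3 h

Leg 1: γ = 2.59; τ_1 = 21.48/2.590 = 8.293 h.
Leg 2: 46.57 h is already measured aboard the drone.
Leg 3: 5.104 h is already measured aboard the drone.
Leg 4: 16.30 h is already measured aboard the drone.
Total: 8.293 + 46.57 + 5.104 + 16.30 h.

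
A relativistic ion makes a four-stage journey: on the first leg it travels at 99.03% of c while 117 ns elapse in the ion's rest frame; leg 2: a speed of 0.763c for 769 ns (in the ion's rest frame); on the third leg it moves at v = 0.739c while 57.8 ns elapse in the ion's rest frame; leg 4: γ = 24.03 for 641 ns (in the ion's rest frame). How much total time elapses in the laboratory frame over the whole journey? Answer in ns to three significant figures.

Leg 1: β = 0.9903; γ = 1/√(1 − 0.9903²) = 1/√0.01931 = 7.197; Δt_1 = 7.197 × 117 = 842.1 ns.
Leg 2: γ = 1/√(1 − 0.763²) = 1/√0.4178 = 1.547; Δt_2 = 1.547 × 769 = 1190 ns.
Leg 3: γ = 1/√(1 − 0.739²) = 1/√0.4539 = 1.484; Δt_3 = 1.484 × 57.8 = 85.79 ns.
Leg 4: γ = 24.03; Δt_4 = 24.03 × 641 = 1.540×10⁴ ns.
Total: 842.1 + 1190 + 85.79 + 1.540×10⁴ ns.

Δt = 1.75×10⁴ ns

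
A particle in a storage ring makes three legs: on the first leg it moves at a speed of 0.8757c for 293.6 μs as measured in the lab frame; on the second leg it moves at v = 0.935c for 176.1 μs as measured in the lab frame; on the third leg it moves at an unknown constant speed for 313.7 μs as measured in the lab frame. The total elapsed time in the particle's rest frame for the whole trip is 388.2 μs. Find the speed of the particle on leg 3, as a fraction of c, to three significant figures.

β = 0.810

Leg 1: γ = 1/√(1 − 0.8757²) = 1/√0.2331 = 2.071; τ_1 = 293.6/2.071 = 141.8 μs.
Leg 2: γ = 1/√(1 − 0.935²) = 1/√0.1258 = 2.820; τ_2 = 176.1/2.820 = 62.45 μs.
Leg 3: speed unknown; τ_3 = 313.7/γ_3.
Total proper time: 141.8 + 62.45 + τ_3 = 388.2, so τ_3 = 388.2 − 204.2 = 184.0 μs.
γ_3 = 313.7/184.0 = 1.705; β = √(1 − 1/γ²) = √0.6560.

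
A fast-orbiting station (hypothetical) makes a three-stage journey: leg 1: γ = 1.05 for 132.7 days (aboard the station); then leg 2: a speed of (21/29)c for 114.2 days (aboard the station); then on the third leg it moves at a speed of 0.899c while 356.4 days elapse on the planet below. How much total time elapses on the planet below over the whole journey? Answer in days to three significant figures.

Δt = 661 days

Leg 1: γ = 1.05; Δt_1 = 1.050 × 132.7 = 139.3 days.
Leg 2: γ = 1/√(1 − (21/29)²) = 29/20 = 1.450; Δt_2 = 1.450 × 114.2 = 165.6 days.
Leg 3: 356.4 days is already measured on the planet below.
Total: 139.3 + 165.6 + 356.4 days.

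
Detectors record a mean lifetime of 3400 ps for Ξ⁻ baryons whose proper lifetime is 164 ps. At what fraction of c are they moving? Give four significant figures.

β = 0.9988

γ = Δt/τ₀ = 3400/164 = 20.73
β = √(1 − 1/γ²) = √(1 − 0.002327) = √0.9977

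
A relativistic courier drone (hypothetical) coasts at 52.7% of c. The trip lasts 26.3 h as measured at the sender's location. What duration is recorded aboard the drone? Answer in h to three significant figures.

β = 0.527; γ = 1/√(1 − 0.527²) = 1/√0.7223 = 1.177
The interval measured at the sender's location is the dilated one; the clock aboard the drone measures the proper time τ = Δt/γ = 26.3/1.177 h.

τ = 22.4 h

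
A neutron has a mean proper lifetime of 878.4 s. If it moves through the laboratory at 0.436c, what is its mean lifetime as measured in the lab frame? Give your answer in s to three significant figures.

Δt = 976 s

γ = 1/√(1 − 0.436²) = 1/√0.8099 = 1.111
The rest-frame lifetime is the proper time; the lab measures the dilated interval Δt = γτ₀ = 1.111 × 878.4 s.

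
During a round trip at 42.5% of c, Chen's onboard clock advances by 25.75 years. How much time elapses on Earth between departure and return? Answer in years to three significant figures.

Δt = 28.4 years

β = 0.425; γ = 1/√(1 − 0.425²) = 1/√0.8194 = 1.105
Earth-frame duration is the dilated interval: Δt = γτ = 1.105 × 25.75 years.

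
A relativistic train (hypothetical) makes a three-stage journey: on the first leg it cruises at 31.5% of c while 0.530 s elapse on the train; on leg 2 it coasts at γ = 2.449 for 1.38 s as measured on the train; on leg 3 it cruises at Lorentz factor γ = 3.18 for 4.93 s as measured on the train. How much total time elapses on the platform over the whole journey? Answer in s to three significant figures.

Leg 1: β = 0.315; γ = 1/√(1 − 0.315²) = 1/√0.9008 = 1.054; Δt_1 = 1.054 × 0.530 = 0.5584 s.
Leg 2: γ = 2.449; Δt_2 = 2.449 × 1.38 = 3.380 s.
Leg 3: γ = 3.18; Δt_3 = 3.180 × 4.93 = 15.68 s.
Total: 0.5584 + 3.380 + 15.68 s.

Δt = 19.6 s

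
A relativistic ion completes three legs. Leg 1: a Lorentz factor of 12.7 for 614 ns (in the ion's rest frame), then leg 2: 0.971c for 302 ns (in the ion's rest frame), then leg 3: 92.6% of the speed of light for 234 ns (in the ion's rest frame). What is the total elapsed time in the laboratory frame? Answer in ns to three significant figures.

Leg 1: γ = 12.7; Δt_1 = 12.70 × 614 = 7798 ns.
Leg 2: γ = 1/√(1 − 0.971²) = 1/√0.05716 = 4.183; Δt_2 = 4.183 × 302 = 1263 ns.
Leg 3: β = 0.926; γ = 1/√(1 − 0.926²) = 1/√0.1425 = 2.649; Δt_3 = 2.649 × 234 = 619.8 ns.
Total: 7798 + 1263 + 619.8 ns.

Δt = 9680 ns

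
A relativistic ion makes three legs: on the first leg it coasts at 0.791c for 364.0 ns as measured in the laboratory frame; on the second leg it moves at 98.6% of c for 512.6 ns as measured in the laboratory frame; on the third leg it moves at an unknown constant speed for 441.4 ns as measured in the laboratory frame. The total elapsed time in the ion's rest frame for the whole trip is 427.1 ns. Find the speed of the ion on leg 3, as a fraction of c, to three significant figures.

Leg 1: γ = 1/√(1 − 0.791²) = 1/√0.3743 = 1.634; τ_1 = 364.0/1.634 = 222.7 ns.
Leg 2: β = 0.986; γ = 1/√(1 − 0.986²) = 1/√0.02780 = 5.997; τ_2 = 512.6/5.997 = 85.47 ns.
Leg 3: speed unknown; τ_3 = 441.4/γ_3.
Total proper time: 222.7 + 85.47 + τ_3 = 427.1, so τ_3 = 427.1 − 308.2 = 118.9 ns.
γ_3 = 441.4/118.9 = 3.712; β = √(1 − 1/γ²) = √0.9274.

β = 0.963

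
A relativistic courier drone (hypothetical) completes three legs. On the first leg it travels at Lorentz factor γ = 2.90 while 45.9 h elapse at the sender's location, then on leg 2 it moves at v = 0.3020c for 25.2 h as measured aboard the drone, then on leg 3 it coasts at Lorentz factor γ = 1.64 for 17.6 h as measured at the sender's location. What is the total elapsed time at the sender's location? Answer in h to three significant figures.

Leg 1: 45.9 h is already measured at the sender's location.
Leg 2: γ = 1/√(1 − 0.3020²) = 1/√0.9088 = 1.049; Δt_2 = 1.049 × 25.2 = 26.43 h.
Leg 3: 17.6 h is already measured at the sender's location.
Total: 45.90 + 26.43 + 17.60 h.

Δt = 89.9 h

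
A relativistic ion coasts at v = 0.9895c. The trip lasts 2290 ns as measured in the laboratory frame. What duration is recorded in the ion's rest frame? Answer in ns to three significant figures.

γ = 1/√(1 − 0.9895²) = 1/√0.02089 = 6.919
The interval measured in the laboratory frame is the dilated one; the clock in the ion's rest frame measures the proper time τ = Δt/γ = 2290/6.919 ns.

τ = 331 ns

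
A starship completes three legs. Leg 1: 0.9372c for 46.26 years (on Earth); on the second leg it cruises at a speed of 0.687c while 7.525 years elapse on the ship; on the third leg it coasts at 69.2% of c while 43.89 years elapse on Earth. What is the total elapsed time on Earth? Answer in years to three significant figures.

Δt = 101 years

Leg 1: 46.26 years is already measured on Earth.
Leg 2: γ = 1/√(1 − 0.687²) = 1/√0.5280 = 1.376; Δt_2 = 1.376 × 7.525 = 10.36 years.
Leg 3: 43.89 years is already measured on Earth.
Total: 46.26 + 10.36 + 43.89 years.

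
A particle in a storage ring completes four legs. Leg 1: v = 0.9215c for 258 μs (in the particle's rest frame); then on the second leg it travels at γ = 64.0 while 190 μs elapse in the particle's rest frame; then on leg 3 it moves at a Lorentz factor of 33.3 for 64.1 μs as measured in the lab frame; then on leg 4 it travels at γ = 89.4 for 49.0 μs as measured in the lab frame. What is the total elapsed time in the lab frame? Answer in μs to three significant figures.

Leg 1: γ = 1/√(1 − 0.9215²) = 1/√0.1508 = 2.575; Δt_1 = 2.575 × 258 = 664.3 μs.
Leg 2: γ = 64.0; Δt_2 = 64.00 × 190 = 1.216×10⁴ μs.
Leg 3: 64.1 μs is already measured in the lab frame.
Leg 4: 49.0 μs is already measured in the lab frame.
Total: 664.3 + 1.216×10⁴ + 64.10 + 49.00 μs.

Δt = 1.29×10⁴ μs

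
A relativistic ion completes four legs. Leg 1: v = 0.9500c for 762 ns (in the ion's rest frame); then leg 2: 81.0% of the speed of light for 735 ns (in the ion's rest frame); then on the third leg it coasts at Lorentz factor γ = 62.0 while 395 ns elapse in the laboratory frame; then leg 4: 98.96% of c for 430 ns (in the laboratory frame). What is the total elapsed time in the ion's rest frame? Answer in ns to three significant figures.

τ = 1570 ns

Leg 1: 762 ns is already measured in the ion's rest frame.
Leg 2: 735 ns is already measured in the ion's rest frame.
Leg 3: γ = 62.0; τ_3 = 395/62.00 = 6.371 ns.
Leg 4: β = 0.9896; γ = 1/√(1 − 0.9896²) = 1/√0.02069 = 6.952; τ_4 = 430/6.952 = 61.85 ns.
Total: 762.0 + 735.0 + 6.371 + 61.85 ns.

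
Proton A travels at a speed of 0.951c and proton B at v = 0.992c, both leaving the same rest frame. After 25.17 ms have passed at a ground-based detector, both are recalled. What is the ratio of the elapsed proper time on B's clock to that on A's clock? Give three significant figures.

A: γ = 1/√(1 − 0.951²) = 1/√0.09560 = 3.234. B: γ = 1/√(1 − 0.992²) = 1/√0.01594 = 7.922.
τ_A/τ_B = γ_B/γ_A = 7.922/3.234 = 2.449, so τ_B/τ_A = 0.4083.

τ_B/τ_A = 0.408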